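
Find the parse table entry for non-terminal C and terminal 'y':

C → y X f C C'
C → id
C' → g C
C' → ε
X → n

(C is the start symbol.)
C → y X f C C'

To find M[C, 'y'], we find productions for C where 'y' is in the predict set (PREDICT(N → α) = (FIRST(α) \ {ε}) ∪ (FOLLOW(N) if α ⇒* ε)).

C → y X f C C': PREDICT = { 'y' }
  'y' is in predict set, so this production goes in M[C, 'y']
C → id: PREDICT = { 'id' }

M[C, 'y'] = C → y X f C C'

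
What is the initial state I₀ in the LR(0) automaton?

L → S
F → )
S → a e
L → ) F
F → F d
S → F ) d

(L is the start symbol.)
{ [F → . )], [F → . F d], [L → . ) F], [L → . S], [L' → . L], [S → . F ) d], [S → . a e] }

First, augment the grammar with L' → L
I₀ = CLOSURE({ [L' → . L] }):
  [L' → . L] has the dot before L: add [L → . S], [L → . ) F]
  [L → . S] has the dot before S: add [S → . a e], [S → . F ) d]
  [S → . F ) d] has the dot before F: add [F → . )], [F → . F d]
No further items can be added.

I₀ = { [F → . )], [F → . F d], [L → . ) F], [L → . S], [L' → . L], [S → . F ) d], [S → . a e] }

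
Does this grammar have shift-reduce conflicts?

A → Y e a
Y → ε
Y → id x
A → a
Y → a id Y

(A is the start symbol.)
A shift-reduce conflict occurs when an LR(0) state has both:
  - a complete (reduce) item [A → α .] (dot at the end), and
  - a shift item [B → β . c γ] (dot before a terminal).

Augment with A' → A and build the canonical LR(0) collection (I0 = CLOSURE({[A' → . A]}), then GOTO on every symbol after a dot until no new states appear). It has 11 states:
  I0: { [A → . Y e a], [A → . a], [A' → . A], [Y → . a id Y], [Y → . id x], [Y → .] }  — shift, reduce
  I1: { [A' → A .] }  — accept
  I2: { [A → Y . e a] }  — shift
  I3: { [A → a .], [Y → a . id Y] }  — shift, reduce
  I4: { [Y → id . x] }  — shift
  I5: { [Y → id x .] }  — reduce
  I6: { [Y → . a id Y], [Y → . id x], [Y → .], [Y → a id . Y] }  — shift, reduce
  I7: { [Y → a id Y .] }  — reduce
  I8: { [Y → a . id Y] }  — shift
  I9: { [A → Y e . a] }  — shift
  I10: { [A → Y e a .] }  — reduce

I0 contains reduce item [Y → .] and shift items [A → . a], [Y → . a id Y], [Y → . id x] — shift-reduce conflict.
I3 contains reduce item [A → a .] and shift item [Y → a . id Y] — shift-reduce conflict.
I6 contains reduce item [Y → .] and shift items [Y → . a id Y], [Y → . id x] — shift-reduce conflict.

Answer: Yes — I0: [Y → .] vs [A → . a]; I3: [A → a .] vs [Y → a . id Y]; I6: [Y → .] vs [Y → . a id Y]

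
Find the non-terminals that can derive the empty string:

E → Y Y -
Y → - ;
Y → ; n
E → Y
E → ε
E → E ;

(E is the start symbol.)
ε-productions: E → ε
So E is immediately nullable.
No further non-terminal can be added: every production for the remaining non-terminals contains a terminal or a non-nullable non-terminal.
Nullable = { 'E' }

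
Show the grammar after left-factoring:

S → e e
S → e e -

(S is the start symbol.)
S → e e S'
S' → ε
S' → -

Left-factoring transforms A → αβ₁ | αβ₂ into A → αA' and A' → β₁ | β₂
(α is the longest common prefix among the alternatives). Repeat until
no nonterminal has two alternatives with a common prefix.

Round 1: S has alternatives sharing prefix 'e e'. Introduce S': S → e e S'
  Add: S' → ε
  Add: S' → -

No remaining common prefixes — done.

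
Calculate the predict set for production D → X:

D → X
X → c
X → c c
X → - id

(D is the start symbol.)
{ '-', 'c' }

PREDICT(D → X) = (FIRST(RHS) \ {ε}) ∪ (FOLLOW(D) if ε ∈ FIRST(RHS), i.e. RHS ⇒* ε)
FIRST(X) = { '-', 'c' }
FIRST(X) = { '-', 'c' }
ε ∉ FIRST(X), so FOLLOW(D) is not added.
PREDICT(D → X) = { '-', 'c' }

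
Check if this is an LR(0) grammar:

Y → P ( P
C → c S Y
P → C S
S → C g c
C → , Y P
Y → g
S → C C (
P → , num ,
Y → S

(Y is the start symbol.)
Augment with Y' → Y and build the canonical LR(0) collection (I0 = CLOSURE({[Y' → . Y]}), then GOTO on every symbol after a dot until no new states appear). It has 25 states:
  I0: { [C → . , Y P], [C → . c S Y], [P → . , num ,], [P → . C S], [S → . C C (], [S → . C g c], [Y → . P ( P], [Y → . S], [Y → . g], [Y' → . Y] }  — shift
  I1: { [C → , . Y P], [C → . , Y P], [C → . c S Y], [P → , . num ,], [P → . , num ,], [P → . C S], [S → . C C (], [S → . C g c], [Y → . P ( P], [Y → . S], [Y → . g] }  — shift
  I2: { [C → . , Y P], [C → . c S Y], [P → C . S], [S → . C C (], [S → . C g c], [S → C . C (], [S → C . g c] }  — shift
  I3: { [Y → P . ( P] }  — shift
  I4: { [Y → S .] }  — reduce
  I5: { [Y' → Y .] }  — accept
  I6: { [C → . , Y P], [C → . c S Y], [C → c . S Y], [S → . C C (], [S → . C g c] }  — shift
  I7: { [Y → g .] }  — reduce
  I8: { [C → , . Y P], [C → . , Y P], [C → . c S Y], [P → . , num ,], [P → . C S], [S → . C C (], [S → . C g c], [Y → . P ( P], [Y → . S], [Y → . g] }  — shift
  I9: { [C → . , Y P], [C → . c S Y], [S → C . C (], [S → C . g c] }  — shift
  I10: { [C → . , Y P], [C → . c S Y], [C → c S . Y], [P → . , num ,], [P → . C S], [S → . C C (], [S → . C g c], [Y → . P ( P], [Y → . S], [Y → . g] }  — shift
  I11: { [C → c S Y .] }  — reduce
  I12: { [S → C C . (] }  — shift
  I13: { [S → C g . c] }  — shift
  I14: { [S → C g c .] }  — reduce
  I15: { [S → C C ( .] }  — reduce
  I16: { [C → , Y . P], [C → . , Y P], [C → . c S Y], [P → . , num ,], [P → . C S] }  — shift
  I17: { [C → . , Y P], [C → . c S Y], [P → C . S], [S → . C C (], [S → . C g c] }  — shift
  I18: { [C → , Y P .] }  — reduce
  I19: { [P → C S .] }  — reduce
  I20: { [C → . , Y P], [C → . c S Y], [P → . , num ,], [P → . C S], [Y → P ( . P] }  — shift
  I21: { [Y → P ( P .] }  — reduce
  I22: { [C → . , Y P], [C → . c S Y], [S → C . C (], [S → C . g c], [S → C C . (] }  — shift
  I23: { [P → , num . ,] }  — shift
  I24: { [P → , num , .] }  — reduce

Every state is either a pure shift/goto state or contains exactly one complete item and nothing to shift — no conflicts. The grammar is LR(0).

Answer: Yes, the grammar is LR(0)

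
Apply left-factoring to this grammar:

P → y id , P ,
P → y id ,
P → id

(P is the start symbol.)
P → y id , P'
P' → P ,
P' → ε
P → id

Left-factoring transforms A → αβ₁ | αβ₂ into A → αA' and A' → β₁ | β₂
(α is the longest common prefix among the alternatives). Repeat until
no nonterminal has two alternatives with a common prefix.

Round 1: P has alternatives sharing prefix 'y id ,'. Introduce P': P → y id , P'
  Add: P' → P ,
  Add: P' → ε

No remaining common prefixes — done.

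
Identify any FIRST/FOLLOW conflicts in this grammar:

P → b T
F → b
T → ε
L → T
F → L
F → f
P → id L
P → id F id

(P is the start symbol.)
A FIRST/FOLLOW conflict occurs when a non-terminal N has a nullable alternative N → β (β ⇒* ε) and another alternative N → α with FIRST(α) ∩ FOLLOW(N) ≠ ∅: on such a lookahead the parser cannot decide between expanding α and letting N vanish via β.

Nullable non-terminals: F, L, T.
FIRST sets used below: FIRST(L) = { ε }

F: nullable alternative(s) F → L; FOLLOW(F) = { 'id' }
  F → b: FIRST \ {ε} = { 'b' } — disjoint from FOLLOW(F)
  F → L: FIRST \ {ε} = { } — this is the only nullable alternative, skip
  F → f: FIRST \ {ε} = { 'f' } — disjoint from FOLLOW(F)
L has a nullable alternative but only one production, so nothing to check.
T has a nullable alternative but only one production, so nothing to check.

P has no nullable alternative, so no FIRST/FOLLOW check is needed there.

No FIRST/FOLLOW conflicts found.

Answer: No FIRST/FOLLOW conflicts.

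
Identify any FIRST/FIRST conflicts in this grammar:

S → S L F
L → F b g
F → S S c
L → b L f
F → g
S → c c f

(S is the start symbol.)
FIRST sets of the non-terminals at (or reachable through a nullable prefix from) the front of some alternative:
  FIRST(S) = { 'c' }
  FIRST(F) = { 'c', 'g' }

Productions for S:
  S → S L F: FIRST = { 'c' }
  S → c c f: FIRST = { 'c' }
Productions for L:
  L → F b g: FIRST = { 'c', 'g' }
  L → b L f: FIRST = { 'b' }
Productions for F:
  F → S S c: FIRST = { 'c' }
  F → g: FIRST = { 'g' }

Conflict for S: S → S L F and S → c c f
  Overlap: { 'c' }

Answer: Yes. S → S L F / S → c c f on { 'c' }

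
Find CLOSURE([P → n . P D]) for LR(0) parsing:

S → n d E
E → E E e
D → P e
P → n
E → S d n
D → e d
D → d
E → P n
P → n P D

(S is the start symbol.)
Start with: [P → n . P D]
  [P → n . P D] has the dot before P: add [P → . n], [P → . n P D]
No further items can be added.

CLOSURE = { [P → . n P D], [P → . n], [P → n . P D] }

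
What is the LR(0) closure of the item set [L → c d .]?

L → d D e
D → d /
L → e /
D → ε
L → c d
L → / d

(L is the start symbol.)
{ [L → c d .] }

Start with: [L → c d .]
The dot is at the end, so nothing is added.

CLOSURE = { [L → c d .] }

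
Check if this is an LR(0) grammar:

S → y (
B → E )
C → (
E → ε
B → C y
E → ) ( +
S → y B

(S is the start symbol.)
Augment with S' → S and build the canonical LR(0) collection (I0 = CLOSURE({[S' → . S]}), then GOTO on every symbol after a dot until no new states appear). It has 12 states:
  I0: { [S → . y (], [S → . y B], [S' → . S] }  — shift
  I1: { [S' → S .] }  — accept
  I2: { [B → . C y], [B → . E )], [C → . (], [E → . ) ( +], [E → .], [S → y . (], [S → y . B] }  — shift, reduce
  I3: { [C → ( .], [S → y ( .] }  — 2 reduces
  I4: { [E → ) . ( +] }  — shift
  I5: { [S → y B .] }  — reduce
  I6: { [B → C . y] }  — shift
  I7: { [B → E . )] }  — shift
  I8: { [B → E ) .] }  — reduce
  I9: { [B → C y .] }  — reduce
  I10: { [E → ) ( . +] }  — shift
  I11: { [E → ) ( + .] }  — reduce

Conflict in state I2:
  Shift-reduce conflict between [E → .] and [C → . (]
So the grammar is NOT LR(0).

Answer: No. Shift-reduce conflict between [E → .] and [C → . (]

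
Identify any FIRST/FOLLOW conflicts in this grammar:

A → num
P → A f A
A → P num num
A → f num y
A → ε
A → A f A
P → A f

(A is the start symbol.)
Yes. A → num with FOLLOW(A) on { 'num' }; A → P num num with FOLLOW(A) on { 'f', 'num' }; A → f num y with FOLLOW(A) on { 'f' }; A → A f A with FOLLOW(A) on { 'f', 'num' }

A FIRST/FOLLOW conflict occurs when a non-terminal N has a nullable alternative N → β (β ⇒* ε) and another alternative N → α with FIRST(α) ∩ FOLLOW(N) ≠ ∅: on such a lookahead the parser cannot decide between expanding α and letting N vanish via β.

Nullable non-terminals: A.
FIRST sets used below: FIRST(P) = { 'f', 'num' }, FIRST(A) = { 'f', 'num', ε }

A: nullable alternative(s) A → ε; FOLLOW(A) = { $, 'f', 'num' }
  A → num: FIRST \ {ε} = { 'num' } — overlaps FOLLOW(A) on { 'num' }: CONFLICT
  A → P num num: FIRST \ {ε} = { 'f', 'num' } — overlaps FOLLOW(A) on { 'f', 'num' }: CONFLICT
  A → f num y: FIRST \ {ε} = { 'f' } — overlaps FOLLOW(A) on { 'f' }: CONFLICT
  A → ε: FIRST \ {ε} = { } — this is the only nullable alternative, skip
  A → A f A: FIRST \ {ε} = { 'f', 'num' } — overlaps FOLLOW(A) on { 'f', 'num' }: CONFLICT

P has no nullable alternative, so no FIRST/FOLLOW check is needed there.

So the grammar has 4 FIRST/FOLLOW conflicts (marked CONFLICT above).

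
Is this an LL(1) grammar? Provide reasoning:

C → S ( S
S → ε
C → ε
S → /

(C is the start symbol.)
A grammar is LL(1) if for each non-terminal N with multiple productions, the predict sets of those productions are pairwise disjoint, where PREDICT(N → α) = (FIRST(α) \ {ε}) ∪ (FOLLOW(N) if α ⇒* ε).

Relevant sets:
  FIRST(S) = { '/', ε }
  FOLLOW(C) = { $ }
  FOLLOW(S) = { $, '(' }

For C:
  PREDICT(C → S '(' S) = { '(', '/' }
  PREDICT(C → ε) = { $ }
For S:
  PREDICT(S → ε) = { $, '(' }
  PREDICT(S → '/') = { '/' }

All predict sets are disjoint. The grammar IS LL(1).

Answer: Yes, the grammar is LL(1).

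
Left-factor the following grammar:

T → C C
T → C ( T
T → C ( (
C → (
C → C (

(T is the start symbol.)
Left-factoring transforms A → αβ₁ | αβ₂ into A → αA' and A' → β₁ | β₂
(α is the longest common prefix among the alternatives). Repeat until
no nonterminal has two alternatives with a common prefix.

Round 1: T has alternatives sharing prefix 'C'. Introduce T': T → C T'
  Add: T' → C
  Add: T' → ( T
  Add: T' → ( (

Round 2: T' has alternatives sharing prefix '('. Introduce T'': T' → ( T''
  Add: T'' → T
  Add: T'' → (

No remaining common prefixes — done.

Resulting grammar:
T → C T'
T' → C
T' → ( T''
T'' → T
T'' → (
C → (
C → C (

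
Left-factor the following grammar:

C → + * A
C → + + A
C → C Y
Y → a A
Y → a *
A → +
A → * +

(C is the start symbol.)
C → + C'
C' → * A
C' → + A
C → C Y
Y → a Y'
Y' → A
Y' → *
A → +
A → * +

Left-factoring transforms A → αβ₁ | αβ₂ into A → αA' and A' → β₁ | β₂
(α is the longest common prefix among the alternatives). Repeat until
no nonterminal has two alternatives with a common prefix.

Round 1: C has alternatives sharing prefix '+'. Introduce C': C → + C'
  Add: C' → * A
  Add: C' → + A

Round 2: Y has alternatives sharing prefix 'a'. Introduce Y': Y → a Y'
  Add: Y' → A
  Add: Y' → *

No remaining common prefixes — done.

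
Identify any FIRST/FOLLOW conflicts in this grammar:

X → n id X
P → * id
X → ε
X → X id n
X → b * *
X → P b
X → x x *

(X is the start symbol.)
A FIRST/FOLLOW conflict occurs when a non-terminal N has a nullable alternative N → β (β ⇒* ε) and another alternative N → α with FIRST(α) ∩ FOLLOW(N) ≠ ∅: on such a lookahead the parser cannot decide between expanding α and letting N vanish via β.

Nullable non-terminals: X.
FIRST sets used below: FIRST(X) = { '*', 'b', 'id', 'n', 'x', ε }, FIRST(P) = { '*' }

X: nullable alternative(s) X → ε; FOLLOW(X) = { $, 'id' }
  X → n id X: FIRST \ {ε} = { 'n' } — disjoint from FOLLOW(X)
  X → ε: FIRST \ {ε} = { } — this is the only nullable alternative, skip
  X → X id n: FIRST \ {ε} = { '*', 'b', 'id', 'n', 'x' } — overlaps FOLLOW(X) on { 'id' }: CONFLICT
  X → b * *: FIRST \ {ε} = { 'b' } — disjoint from FOLLOW(X)
  X → P b: FIRST \ {ε} = { '*' } — disjoint from FOLLOW(X)
  X → x x *: FIRST \ {ε} = { 'x' } — disjoint from FOLLOW(X)

P has no nullable alternative, so no FIRST/FOLLOW check is needed there.

So the grammar has 1 FIRST/FOLLOW conflict (marked CONFLICT above).

Answer: Yes. X → X id n with FOLLOW(X) on { 'id' }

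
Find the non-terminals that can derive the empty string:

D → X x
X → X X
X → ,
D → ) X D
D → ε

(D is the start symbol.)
ε-productions: D → ε
So D is immediately nullable.
No further non-terminal can be added: every production for the remaining non-terminals contains a terminal or a non-nullable non-terminal.
Nullable = { 'D' }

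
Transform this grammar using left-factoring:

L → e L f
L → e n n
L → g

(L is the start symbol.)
Left-factoring transforms A → αβ₁ | αβ₂ into A → αA' and A' → β₁ | β₂
(α is the longest common prefix among the alternatives). Repeat until
no nonterminal has two alternatives with a common prefix.

Round 1: L has alternatives sharing prefix 'e'. Introduce L': L → e L'
  Add: L' → L f
  Add: L' → n n

No remaining common prefixes — done.

Resulting grammar:
L → e L'
L' → L f
L' → n n
L → g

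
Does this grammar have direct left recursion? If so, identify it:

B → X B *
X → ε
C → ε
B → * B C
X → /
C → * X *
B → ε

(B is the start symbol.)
B → X B *: starts with X
X → ε: starts with ε
C → ε: starts with ε
B → * B C: starts with '*'
X → /: starts with '/'
C → * X *: starts with '*'
B → ε: starts with ε

No direct left recursion found.

Answer: No direct left recursion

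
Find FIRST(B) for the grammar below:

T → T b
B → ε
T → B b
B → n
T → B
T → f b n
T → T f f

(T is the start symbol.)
From B → ε:
  - ε-production, so ε ∈ FIRST(B)
From B → n:
  - n is a terminal: add 'n' and stop

Collecting: FIRST(B) = { 'n', ε }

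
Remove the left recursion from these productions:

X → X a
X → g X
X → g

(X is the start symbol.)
X → g X X'
X → g X'
X' → a X'
X' → ε

X is directly left-recursive. The standard transformation for
  A → A α₁ | ... | A α_m | β₁ | ... | β_n
is
  A  → β₁ A' | ... | β_n A'
  A' → α₁ A' | ... | α_m A' | ε

X → g X becomes X → g X X'
X → g becomes X → g X'
X → X a becomes X' → a X'
Add X' → ε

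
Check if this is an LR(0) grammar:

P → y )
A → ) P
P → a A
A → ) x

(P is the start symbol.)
Yes, the grammar is LR(0)

Augment with P' → P and build the canonical LR(0) collection (I0 = CLOSURE({[P' → . P]}), then GOTO on every symbol after a dot until no new states appear). It has 9 states:
  I0: { [P → . a A], [P → . y )], [P' → . P] }  — shift
  I1: { [P' → P .] }  — accept
  I2: { [A → . ) P], [A → . ) x], [P → a . A] }  — shift
  I3: { [P → y . )] }  — shift
  I4: { [P → y ) .] }  — reduce
  I5: { [A → ) . P], [A → ) . x], [P → . a A], [P → . y )] }  — shift
  I6: { [P → a A .] }  — reduce
  I7: { [A → ) P .] }  — reduce
  I8: { [A → ) x .] }  — reduce

Every state is either a pure shift/goto state or contains exactly one complete item and nothing to shift — no conflicts. The grammar is LR(0).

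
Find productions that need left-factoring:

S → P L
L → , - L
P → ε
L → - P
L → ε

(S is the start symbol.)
Left-factoring is needed when two productions for the same non-terminal
share a common prefix on the right-hand side.

Productions for L:
  L → , - L
  L → - P
  L → ε

No common prefixes found.

Answer: No, left-factoring is not needed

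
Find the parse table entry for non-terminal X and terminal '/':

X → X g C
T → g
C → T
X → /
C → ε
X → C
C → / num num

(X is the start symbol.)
X → X g C, X → /, X → C

To find M[X, '/'], we find productions for X where '/' is in the predict set (PREDICT(N → α) = (FIRST(α) \ {ε}) ∪ (FOLLOW(N) if α ⇒* ε)).

Relevant sets:
  FIRST(X) = { '/', 'g', ε }
  FIRST(C) = { '/', 'g', ε }
  FOLLOW(X) = { $, 'g' }

X → X g C: PREDICT = { '/', 'g' }
  '/' is in predict set, so this production goes in M[X, '/']
X → /: PREDICT = { '/' }
  '/' is in predict set, so this production goes in M[X, '/']
X → C: PREDICT = { $, '/', 'g' }
  '/' is in predict set, so this production goes in M[X, '/']

M[X, '/'] = X → X g C, X → /, X → C  (a multiply-defined cell — the grammar is not LL(1))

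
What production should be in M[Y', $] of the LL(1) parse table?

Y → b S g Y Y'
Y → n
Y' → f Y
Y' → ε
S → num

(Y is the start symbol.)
Y' → ε

To find M[Y', $], we find productions for Y' where $ is in the predict set (PREDICT(N → α) = (FIRST(α) \ {ε}) ∪ (FOLLOW(N) if α ⇒* ε)).

Relevant sets:
  FOLLOW(Y') = { $, 'f' }

Y' → f Y: PREDICT = { 'f' }
Y' → ε: PREDICT = { $, 'f' }
  $ is in predict set, so this production goes in M[Y', $]

M[Y', $] = Y' → ε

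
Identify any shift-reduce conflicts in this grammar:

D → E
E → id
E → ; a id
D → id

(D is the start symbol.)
No shift-reduce conflicts

A shift-reduce conflict occurs when an LR(0) state has both:
  - a complete (reduce) item [A → α .] (dot at the end), and
  - a shift item [B → β . c γ] (dot before a terminal).

Augment with D' → D and build the canonical LR(0) collection (I0 = CLOSURE({[D' → . D]}), then GOTO on every symbol after a dot until no new states appear). It has 7 states:
  I0: { [D → . E], [D → . id], [D' → . D], [E → . ; a id], [E → . id] }  — shift
  I1: { [E → ; . a id] }  — shift
  I2: { [D' → D .] }  — accept
  I3: { [D → E .] }  — reduce
  I4: { [D → id .], [E → id .] }  — 2 reduces
  I5: { [E → ; a . id] }  — shift
  I6: { [E → ; a id .] }  — reduce

No state contains both a complete item and a shift item.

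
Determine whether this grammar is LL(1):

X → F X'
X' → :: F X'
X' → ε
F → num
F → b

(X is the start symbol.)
Yes, the grammar is LL(1).

Relevant sets:
  FOLLOW(X') = { $ }

For X':
  PREDICT(X' → :: F X') = { '::' }
  PREDICT(X' → ε) = { $ }
For F:
  PREDICT(F → num) = { 'num' }
  PREDICT(F → b) = { 'b' }
X has a single production, so nothing to check there.

All predict sets are disjoint. The grammar IS LL(1).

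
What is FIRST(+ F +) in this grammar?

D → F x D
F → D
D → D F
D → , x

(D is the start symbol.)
{ '+' }

To compute FIRST(+ F +), process the symbols left to right:
Symbol + is a terminal. Add '+' and stop.
FIRST(+ F +) = { '+' }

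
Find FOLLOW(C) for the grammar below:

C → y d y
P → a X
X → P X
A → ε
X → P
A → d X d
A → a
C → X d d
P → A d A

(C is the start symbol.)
{ $ }

To compute FOLLOW(C), find every occurrence of C on a right-hand side N → α C β: add FIRST(β) \ {ε}, and if β is empty or nullable also add FOLLOW(N). Iterate to a fixed point.

C is the start symbol, so $ ∈ FOLLOW(C).
C does not occur on any right-hand side.

Taking the union: FOLLOW(C) = { $ }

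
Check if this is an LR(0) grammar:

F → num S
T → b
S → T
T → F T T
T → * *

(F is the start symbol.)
Yes, the grammar is LR(0)

A grammar is LR(0) if no state in the canonical LR(0) collection has:
  - both a shift item (dot before a terminal) and a complete item (shift-reduce conflict), or
  - two or more complete items (reduce-reduce conflict; the accept item [F' → F .] counts as a complete item here).

Augment with F' → F and build the canonical LR(0) collection (I0 = CLOSURE({[F' → . F]}), then GOTO on every symbol after a dot until no new states appear). It has 11 states:
  I0: { [F → . num S], [F' → . F] }  — shift
  I1: { [F' → F .] }  — accept
  I2: { [F → . num S], [F → num . S], [S → . T], [T → . * *], [T → . F T T], [T → . b] }  — shift
  I3: { [T → * . *] }  — shift
  I4: { [F → . num S], [T → . * *], [T → . F T T], [T → . b], [T → F . T T] }  — shift
  I5: { [F → num S .] }  — reduce
  I6: { [S → T .] }  — reduce
  I7: { [T → b .] }  — reduce
  I8: { [F → . num S], [T → . * *], [T → . F T T], [T → . b], [T → F T . T] }  — shift
  I9: { [T → F T T .] }  — reduce
  I10: { [T → * * .] }  — reduce

Every state is either a pure shift/goto state or contains exactly one complete item and nothing to shift — no conflicts. The grammar is LR(0).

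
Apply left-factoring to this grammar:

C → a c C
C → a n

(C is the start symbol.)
C → a C'
C' → c C
C' → n

Left-factoring transforms A → αβ₁ | αβ₂ into A → αA' and A' → β₁ | β₂
(α is the longest common prefix among the alternatives). Repeat until
no nonterminal has two alternatives with a common prefix.

Round 1: C has alternatives sharing prefix 'a'. Introduce C': C → a C'
  Add: C' → c C
  Add: C' → n

No remaining common prefixes — done.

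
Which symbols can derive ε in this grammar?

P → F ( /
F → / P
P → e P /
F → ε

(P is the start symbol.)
{ 'F' }

A non-terminal is nullable if it can derive ε (the empty string): either it has an ε-production, or it has a production whose right-hand side consists entirely of nullable non-terminals.

ε-productions: F → ε
So F is immediately nullable.
No further non-terminal can be added: every production for the remaining non-terminals contains a terminal or a non-nullable non-terminal.
Nullable = { 'F' }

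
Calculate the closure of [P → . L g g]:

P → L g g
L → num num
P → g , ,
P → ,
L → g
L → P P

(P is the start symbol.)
{ [L → . P P], [L → . g], [L → . num num], [P → . ,], [P → . L g g], [P → . g , ,] }

Start with: [P → . L g g]
  [P → . L g g] has the dot before L: add [L → . num num], [L → . g], [L → . P P]
  [L → . P P] has the dot before P: add [P → . g , ,], [P → . ,]
No further items can be added.

CLOSURE = { [L → . P P], [L → . g], [L → . num num], [P → . ,], [P → . L g g], [P → . g , ,] }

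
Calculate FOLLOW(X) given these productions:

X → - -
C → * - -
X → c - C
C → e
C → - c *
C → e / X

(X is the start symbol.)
To compute FOLLOW(X), find every occurrence of X on a right-hand side N → α X β: add FIRST(β) \ {ε}, and if β is empty or nullable also add FOLLOW(N). Iterate to a fixed point.

X is the start symbol, so $ ∈ FOLLOW(X).
In C → e / X: X is at the end, add FOLLOW(C)

The FOLLOW sets referred to above (computed the same way, to a fixed point):
  FOLLOW(C) = { $ }

Taking the union: FOLLOW(X) = { $ }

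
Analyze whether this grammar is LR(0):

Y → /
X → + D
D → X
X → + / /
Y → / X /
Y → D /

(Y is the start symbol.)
A grammar is LR(0) if no state in the canonical LR(0) collection has:
  - both a shift item (dot before a terminal) and a complete item (shift-reduce conflict), or
  - two or more complete items (reduce-reduce conflict; the accept item [Y' → Y .] counts as a complete item here).

Augment with Y' → Y and build the canonical LR(0) collection (I0 = CLOSURE({[Y' → . Y]}), then GOTO on every symbol after a dot until no new states appear). It has 12 states:
  I0: { [D → . X], [X → . + / /], [X → . + D], [Y → . / X /], [Y → . /], [Y → . D /], [Y' → . Y] }  — shift
  I1: { [D → . X], [X → + . / /], [X → + . D], [X → . + / /], [X → . + D] }  — shift
  I2: { [X → . + / /], [X → . + D], [Y → / . X /], [Y → / .] }  — shift, reduce
  I3: { [Y → D . /] }  — shift
  I4: { [D → X .] }  — reduce
  I5: { [Y' → Y .] }  — accept
  I6: { [Y → D / .] }  — reduce
  I7: { [Y → / X . /] }  — shift
  I8: { [Y → / X / .] }  — reduce
  I9: { [X → + / . /] }  — shift
  I10: { [X → + D .] }  — reduce
  I11: { [X → + / / .] }  — reduce

Conflict in state I2:
  Shift-reduce conflict between [Y → / .] and [X → . + / /]
So the grammar is NOT LR(0).

Answer: No. Shift-reduce conflict between [Y → / .] and [X → . + / /]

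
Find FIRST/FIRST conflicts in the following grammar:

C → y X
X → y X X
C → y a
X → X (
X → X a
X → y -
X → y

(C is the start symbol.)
Yes. C → y X / C → y a on { 'y' }; X → y X X / X → X '(' on { 'y' }; X → y X X / X → X a on { 'y' }; X → y X X / X → y '-' on { 'y' }; X → y X X / X → y on { 'y' }; X → X '(' / X → X a on { 'y' }; X → X '(' / X → y '-' on { 'y' }; X → X '(' / X → y on { 'y' }; X → X a / X → y '-' on { 'y' }; X → X a / X → y on { 'y' }; X → y '-' / X → y on { 'y' }

FIRST sets of the non-terminals at (or reachable through a nullable prefix from) the front of some alternative:
  FIRST(X) = { 'y' }

Productions for C:
  C → y X: FIRST = { 'y' }
  C → y a: FIRST = { 'y' }
Productions for X:
  X → y X X: FIRST = { 'y' }
  X → X (: FIRST = { 'y' }
  X → X a: FIRST = { 'y' }
  X → y -: FIRST = { 'y' }
  X → y: FIRST = { 'y' }

Conflict for C: C → y X and C → y a
  Overlap: { 'y' }
Conflict for X: X → y X X and X → X (
  Overlap: { 'y' }
Conflict for X: X → y X X and X → X a
  Overlap: { 'y' }
Conflict for X: X → y X X and X → y -
  Overlap: { 'y' }
Conflict for X: X → y X X and X → y
  Overlap: { 'y' }
Conflict for X: X → X ( and X → X a
  Overlap: { 'y' }
Conflict for X: X → X ( and X → y -
  Overlap: { 'y' }
Conflict for X: X → X ( and X → y
  Overlap: { 'y' }
Conflict for X: X → X a and X → y -
  Overlap: { 'y' }
Conflict for X: X → X a and X → y
  Overlap: { 'y' }
Conflict for X: X → y - and X → y
  Overlap: { 'y' }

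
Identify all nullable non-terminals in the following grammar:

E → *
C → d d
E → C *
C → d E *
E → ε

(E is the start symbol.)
A non-terminal is nullable if it can derive ε (the empty string): either it has an ε-production, or it has a production whose right-hand side consists entirely of nullable non-terminals.

ε-productions: E → ε
So E is immediately nullable.
No further non-terminal can be added: every production for the remaining non-terminals contains a terminal or a non-nullable non-terminal.
Nullable = { 'E' }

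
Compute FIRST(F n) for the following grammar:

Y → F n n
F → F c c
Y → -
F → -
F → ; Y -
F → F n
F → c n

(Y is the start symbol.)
{ '-', ';', 'c' }

FIRST sets of the non-terminals involved (from the grammar, by fixed-point iteration):
  FIRST(F) = { '-', ';', 'c' }

To compute FIRST(F n), process the symbols left to right:
Symbol F is a non-terminal. Add FIRST(F) \ {ε} = { '-', ';', 'c' }
F is not nullable (ε ∉ FIRST(F)), so stop here.
FIRST(F n) = { '-', ';', 'c' }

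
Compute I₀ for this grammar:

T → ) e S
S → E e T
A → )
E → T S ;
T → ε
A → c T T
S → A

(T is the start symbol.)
First, augment the grammar with T' → T
I₀ = CLOSURE({ [T' → . T] }):
  [T' → . T] has the dot before T: add [T → . ) e S], [T → .]
No further items can be added.

I₀ = { [T → . ) e S], [T → .], [T' → . T] }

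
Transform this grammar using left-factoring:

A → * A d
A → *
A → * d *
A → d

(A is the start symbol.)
Left-factoring transforms A → αβ₁ | αβ₂ into A → αA' and A' → β₁ | β₂
(α is the longest common prefix among the alternatives). Repeat until
no nonterminal has two alternatives with a common prefix.

Round 1: A has alternatives sharing prefix '*'. Introduce A': A → * A'
  Add: A' → A d
  Add: A' → ε
  Add: A' → d *

No remaining common prefixes — done.

Resulting grammar:
A → * A'
A' → A d
A' → ε
A' → d *
A → d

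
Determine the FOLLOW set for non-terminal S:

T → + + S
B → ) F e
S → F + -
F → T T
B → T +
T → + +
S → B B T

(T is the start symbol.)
{ $, '+', 'e' }

To compute FOLLOW(S), find every occurrence of S on a right-hand side N → α S β: add FIRST(β) \ {ε}, and if β is empty or nullable also add FOLLOW(N). Iterate to a fixed point.

In T → + + S: S is at the end, add FOLLOW(T)

The FOLLOW sets referred to above (computed the same way, to a fixed point):
  FOLLOW(T) = { $, '+', 'e' }

Taking the union: FOLLOW(S) = { $, '+', 'e' }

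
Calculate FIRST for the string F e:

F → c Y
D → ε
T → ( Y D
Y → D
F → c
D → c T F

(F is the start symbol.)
FIRST sets of the non-terminals involved (from the grammar, by fixed-point iteration):
  FIRST(F) = { 'c' }

To compute FIRST(F e), process the symbols left to right:
Symbol F is a non-terminal. Add FIRST(F) \ {ε} = { 'c' }
F is not nullable (ε ∉ FIRST(F)), so stop here.
FIRST(F e) = { 'c' }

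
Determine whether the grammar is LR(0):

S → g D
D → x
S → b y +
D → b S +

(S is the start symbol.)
Augment with S' → S and build the canonical LR(0) collection (I0 = CLOSURE({[S' → . S]}), then GOTO on every symbol after a dot until no new states appear). It has 11 states:
  I0: { [S → . b y +], [S → . g D], [S' → . S] }  — shift
  I1: { [S' → S .] }  — accept
  I2: { [S → b . y +] }  — shift
  I3: { [D → . b S +], [D → . x], [S → g . D] }  — shift
  I4: { [S → g D .] }  — reduce
  I5: { [D → b . S +], [S → . b y +], [S → . g D] }  — shift
  I6: { [D → x .] }  — reduce
  I7: { [D → b S . +] }  — shift
  I8: { [D → b S + .] }  — reduce
  I9: { [S → b y . +] }  — shift
  I10: { [S → b y + .] }  — reduce

Every state is either a pure shift/goto state or contains exactly one complete item and nothing to shift — no conflicts. The grammar is LR(0).

Answer: Yes, the grammar is LR(0)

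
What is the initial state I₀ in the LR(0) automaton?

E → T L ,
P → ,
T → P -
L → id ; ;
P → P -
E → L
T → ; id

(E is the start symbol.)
First, augment the grammar with E' → E
I₀ = CLOSURE({ [E' → . E] }):
  [E' → . E] has the dot before E: add [E → . T L ,], [E → . L]
  [E → . T L ,] has the dot before T: add [T → . P -], [T → . ; id]
  [E → . L] has the dot before L: add [L → . id ; ;]
  [T → . P -] has the dot before P: add [P → . ,], [P → . P -]
No further items can be added.

I₀ = { [E → . L], [E → . T L ,], [E' → . E], [L → . id ; ;], [P → . ,], [P → . P -], [T → . ; id], [T → . P -] }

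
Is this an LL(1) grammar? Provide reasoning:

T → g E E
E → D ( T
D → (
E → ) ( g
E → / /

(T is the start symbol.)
A grammar is LL(1) if for each non-terminal N with multiple productions, the predict sets of those productions are pairwise disjoint, where PREDICT(N → α) = (FIRST(α) \ {ε}) ∪ (FOLLOW(N) if α ⇒* ε).

Relevant sets:
  FIRST(D) = { '(' }

For E:
  PREDICT(E → D '(' T) = { '(' }
  PREDICT(E → ')' '(' g) = { ')' }
  PREDICT(E → '/' '/') = { '/' }
T, D have a single production, so nothing to check there.

All predict sets are disjoint. The grammar IS LL(1).

Answer: Yes, the grammar is LL(1).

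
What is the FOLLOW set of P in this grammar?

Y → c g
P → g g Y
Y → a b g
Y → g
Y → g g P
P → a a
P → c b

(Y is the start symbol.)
In Y → g g P: P is at the end, add FOLLOW(Y)

The FOLLOW sets referred to above (computed the same way, to a fixed point):
  FOLLOW(Y) = { $ }

Taking the union: FOLLOW(P) = { $ }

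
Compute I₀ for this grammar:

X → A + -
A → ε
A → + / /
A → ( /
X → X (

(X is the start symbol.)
First, augment the grammar with X' → X
I₀ = CLOSURE({ [X' → . X] }):
  [X' → . X] has the dot before X: add [X → . A + -], [X → . X (]
  [X → . A + -] has the dot before A: add [A → .], [A → . + / /], [A → . ( /]
No further items can be added.

I₀ = { [A → . ( /], [A → . + / /], [A → .], [X → . A + -], [X → . X (], [X' → . X] }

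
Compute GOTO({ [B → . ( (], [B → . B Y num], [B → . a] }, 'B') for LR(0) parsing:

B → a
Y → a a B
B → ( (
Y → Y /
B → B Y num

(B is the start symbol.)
GOTO(I, 'B') = CLOSURE({ [A → αX.β] : [A → α.Xβ] ∈ I, X = 'B' })

Items with dot before 'B', with the dot advanced:
  [B → . B Y num] → [B → B . Y num]
Closure of the advanced items:
  [B → B . Y num] has the dot before Y: add [Y → . a a B], [Y → . Y /]

GOTO = { [B → B . Y num], [Y → . Y /], [Y → . a a B] }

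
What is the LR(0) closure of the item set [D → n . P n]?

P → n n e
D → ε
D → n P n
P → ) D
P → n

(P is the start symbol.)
To compute CLOSURE, for each item [A → α.Bβ] where B is a non-terminal, add [B → .γ] for all productions B → γ; repeat for the newly added items until nothing changes.

Start with: [D → n . P n]
  [D → n . P n] has the dot before P: add [P → . n n e], [P → . ) D], [P → . n]
No further items can be added.

CLOSURE = { [D → n . P n], [P → . ) D], [P → . n n e], [P → . n] }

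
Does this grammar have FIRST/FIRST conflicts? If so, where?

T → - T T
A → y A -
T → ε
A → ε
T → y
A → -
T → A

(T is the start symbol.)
A FIRST/FIRST conflict occurs when two productions N → α and N → β for the same non-terminal have FIRST(α) ∩ FIRST(β) ≠ ∅ (with ε ∈ FIRST of a nullable right-hand side, so two nullable alternatives also conflict).

FIRST sets of the non-terminals at (or reachable through a nullable prefix from) the front of some alternative:
  FIRST(A) = { '-', 'y', ε }

Productions for T:
  T → - T T: FIRST = { '-' }
  T → ε: FIRST = { ε }
  T → y: FIRST = { 'y' }
  T → A: FIRST = { '-', 'y', ε }
Productions for A:
  A → y A -: FIRST = { 'y' }
  A → ε: FIRST = { ε }
  A → -: FIRST = { '-' }

Conflict for T: T → - T T and T → A
  Overlap: { '-' }
Conflict for T: T → ε and T → A
  Overlap: { ε }
Conflict for T: T → y and T → A
  Overlap: { 'y' }

Answer: Yes. T → '-' T T / T → A on { '-' }; T → ε / T → A on { ε }; T → y / T → A on { 'y' }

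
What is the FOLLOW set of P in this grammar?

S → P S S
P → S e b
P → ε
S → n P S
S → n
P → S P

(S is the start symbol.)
To compute FOLLOW(P), find every occurrence of P on a right-hand side N → α P β: add FIRST(β) \ {ε}, and if β is empty or nullable also add FOLLOW(N). Iterate to a fixed point.

In S → P S S: P is followed by S S, add FIRST(S S) \ {ε} = { 'n' }
In S → n P S: P is followed by S, add FIRST(S) \ {ε} = { 'n' }
In P → S P: P is at the end; this adds FOLLOW(P) to itself — nothing new

Taking the union: FOLLOW(P) = { 'n' }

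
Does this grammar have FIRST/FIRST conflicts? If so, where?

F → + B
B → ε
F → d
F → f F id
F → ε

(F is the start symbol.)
A FIRST/FIRST conflict occurs when two productions N → α and N → β for the same non-terminal have FIRST(α) ∩ FIRST(β) ≠ ∅ (with ε ∈ FIRST of a nullable right-hand side, so two nullable alternatives also conflict).

Productions for F:
  F → + B: FIRST = { '+' }
  F → d: FIRST = { 'd' }
  F → f F id: FIRST = { 'f' }
  F → ε: FIRST = { ε }
B has only one production, so no FIRST/FIRST conflict is possible there.

All alternatives of each non-terminal have pairwise disjoint FIRST sets.

Answer: No FIRST/FIRST conflicts.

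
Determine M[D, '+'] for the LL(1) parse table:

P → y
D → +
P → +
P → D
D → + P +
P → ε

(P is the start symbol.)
D → +, D → + P +

To find M[D, '+'], we find productions for D where '+' is in the predict set (PREDICT(N → α) = (FIRST(α) \ {ε}) ∪ (FOLLOW(N) if α ⇒* ε)).

D → +: PREDICT = { '+' }
  '+' is in predict set, so this production goes in M[D, '+']
D → + P +: PREDICT = { '+' }
  '+' is in predict set, so this production goes in M[D, '+']

M[D, '+'] = D → +, D → + P +  (a multiply-defined cell — the grammar is not LL(1))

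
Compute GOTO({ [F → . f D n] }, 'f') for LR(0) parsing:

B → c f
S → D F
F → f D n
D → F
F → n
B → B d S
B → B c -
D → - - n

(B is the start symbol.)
GOTO(I, 'f') = CLOSURE({ [A → αX.β] : [A → α.Xβ] ∈ I, X = 'f' })

Items with dot before 'f', with the dot advanced:
  [F → . f D n] → [F → f . D n]
Closure of the advanced items:
  [F → f . D n] has the dot before D: add [D → . F], [D → . - - n]
  [D → . F] has the dot before F: add [F → . f D n], [F → . n]

GOTO = { [D → . - - n], [D → . F], [F → . f D n], [F → . n], [F → f . D n] }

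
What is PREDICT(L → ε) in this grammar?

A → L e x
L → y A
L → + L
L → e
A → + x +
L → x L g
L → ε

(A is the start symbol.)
{ 'e', 'g' }

PREDICT(L → ε) = (FIRST(RHS) \ {ε}) ∪ (FOLLOW(L) if ε ∈ FIRST(RHS), i.e. RHS ⇒* ε)
The right-hand side is ε (FIRST(ε) = { ε }), so the predict set is FOLLOW(L) = { 'e', 'g' }
PREDICT(L → ε) = { 'e', 'g' }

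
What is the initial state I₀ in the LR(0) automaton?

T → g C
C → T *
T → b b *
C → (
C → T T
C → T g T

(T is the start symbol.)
First, augment the grammar with T' → T
I₀ = CLOSURE({ [T' → . T] }):
  [T' → . T] has the dot before T: add [T → . g C], [T → . b b *]
No further items can be added.

I₀ = { [T → . b b *], [T → . g C], [T' → . T] }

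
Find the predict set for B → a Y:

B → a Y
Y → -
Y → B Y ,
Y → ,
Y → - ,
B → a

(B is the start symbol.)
{ 'a' }

PREDICT(B → a Y) = (FIRST(RHS) \ {ε}) ∪ (FOLLOW(B) if ε ∈ FIRST(RHS), i.e. RHS ⇒* ε)
FIRST(a Y) = { 'a' }
ε ∉ FIRST(a Y), so FOLLOW(B) is not added.
PREDICT(B → a Y) = { 'a' }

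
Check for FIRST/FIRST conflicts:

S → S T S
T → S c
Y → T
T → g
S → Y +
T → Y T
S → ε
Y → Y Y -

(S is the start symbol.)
A FIRST/FIRST conflict occurs when two productions N → α and N → β for the same non-terminal have FIRST(α) ∩ FIRST(β) ≠ ∅ (with ε ∈ FIRST of a nullable right-hand side, so two nullable alternatives also conflict).

FIRST sets of the non-terminals at (or reachable through a nullable prefix from) the front of some alternative:
  FIRST(S) = { 'c', 'g', ε }
  FIRST(T) = { 'c', 'g' }
  FIRST(Y) = { 'c', 'g' }

Productions for S:
  S → S T S: FIRST = { 'c', 'g' }
  S → Y +: FIRST = { 'c', 'g' }
  S → ε: FIRST = { ε }
Productions for T:
  T → S c: FIRST = { 'c', 'g' }
  T → g: FIRST = { 'g' }
  T → Y T: FIRST = { 'c', 'g' }
Productions for Y:
  Y → T: FIRST = { 'c', 'g' }
  Y → Y Y -: FIRST = { 'c', 'g' }

Conflict for S: S → S T S and S → Y +
  Overlap: { 'c', 'g' }
Conflict for T: T → S c and T → g
  Overlap: { 'g' }
Conflict for T: T → S c and T → Y T
  Overlap: { 'c', 'g' }
Conflict for T: T → g and T → Y T
  Overlap: { 'g' }
Conflict for Y: Y → T and Y → Y Y -
  Overlap: { 'c', 'g' }

Answer: Yes. S → S T S / S → Y '+' on { 'c', 'g' }; T → S c / T → g on { 'g' }; T → S c / T → Y T on { 'c', 'g' }; T → g / T → Y T on { 'g' }; Y → T / Y → Y Y '-' on { 'c', 'g' }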